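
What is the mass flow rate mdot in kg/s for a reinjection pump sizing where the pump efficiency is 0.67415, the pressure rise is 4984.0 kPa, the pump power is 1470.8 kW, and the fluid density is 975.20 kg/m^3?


mdot = P_pump * rho * eta / dP
mdot = 1470.8 * 975.20 * 0.67415 / 4984.0
mdot = 194.01 kg/s


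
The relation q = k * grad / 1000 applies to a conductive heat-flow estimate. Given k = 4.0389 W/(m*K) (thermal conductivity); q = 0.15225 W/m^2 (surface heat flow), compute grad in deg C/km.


grad = q * 1000 / k
grad = 0.15225 * 1000 / 4.0389
grad = 37.696 deg C/km


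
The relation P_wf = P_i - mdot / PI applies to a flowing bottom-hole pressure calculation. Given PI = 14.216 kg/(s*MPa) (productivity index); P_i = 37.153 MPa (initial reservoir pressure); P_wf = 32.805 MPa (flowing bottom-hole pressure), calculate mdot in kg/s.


mdot = (P_i - P_wf) * PI
mdot = (37.153 - 32.805) * 14.216
mdot = 61.811 kg/s


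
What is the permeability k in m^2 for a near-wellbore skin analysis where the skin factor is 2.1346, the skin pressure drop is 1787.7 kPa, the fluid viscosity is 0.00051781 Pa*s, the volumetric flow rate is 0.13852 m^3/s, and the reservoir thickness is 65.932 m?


k = S*q*mu / (2*pi*dP_s*1000*hr)
k = 2.1346*0.13852*0.00051781 / (2*pi*1787.7*1000*65.932)
k = 2.0674e-13 m^2


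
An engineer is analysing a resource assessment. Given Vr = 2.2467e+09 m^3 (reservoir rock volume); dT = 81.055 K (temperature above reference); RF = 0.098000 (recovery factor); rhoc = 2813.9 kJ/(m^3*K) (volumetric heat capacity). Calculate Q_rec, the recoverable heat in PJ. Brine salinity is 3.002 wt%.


Step 1: Q_s = Vr*rhoc*dT/1e12 = 2.2467e+09*2813.9*81.055/1e12 = 512.4288 PJ
Step 2: Q_rec = Q_s * RF = 512.4288 * 0.098 = 50.218 PJ
Q_rec = 50.218 PJ


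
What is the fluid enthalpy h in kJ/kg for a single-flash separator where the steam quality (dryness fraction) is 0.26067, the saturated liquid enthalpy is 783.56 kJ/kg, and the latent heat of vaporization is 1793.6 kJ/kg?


h = hf + x * hfg
h = 783.56 + 0.26067 * 1793.6
h = 1251.1 kJ/kg


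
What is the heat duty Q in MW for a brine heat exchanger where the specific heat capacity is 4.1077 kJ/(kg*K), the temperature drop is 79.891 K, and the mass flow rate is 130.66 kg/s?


Q = mdot * cp * dT / 1000
Q = 130.66 * 4.1077 * 79.891 / 1000
Q = 42.878 MW


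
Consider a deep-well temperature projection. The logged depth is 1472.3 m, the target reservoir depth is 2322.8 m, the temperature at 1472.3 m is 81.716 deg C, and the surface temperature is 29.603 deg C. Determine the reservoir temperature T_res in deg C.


Step 1: grad = (T_d1 - T_surf)/d1 * 1000 = (81.716 - 29.603)/1472.3 * 1000 = 35.39564 deg C/km
Step 2: T_res = T_surf + grad*d2/1000 = 29.603 + 35.39564*2322.8/1000 = 111.82 deg C
T_res = 111.82 deg C


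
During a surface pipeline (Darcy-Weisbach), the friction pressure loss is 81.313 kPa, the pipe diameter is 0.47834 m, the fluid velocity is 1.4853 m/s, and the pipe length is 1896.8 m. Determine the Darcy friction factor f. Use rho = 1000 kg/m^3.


f = dP*1000 / ((L/D)*(rho*vel^2/2))
f = 81.313*1000 / ((1896.8/0.47834)*(1000*1.4853^2/2))
f = 0.018590


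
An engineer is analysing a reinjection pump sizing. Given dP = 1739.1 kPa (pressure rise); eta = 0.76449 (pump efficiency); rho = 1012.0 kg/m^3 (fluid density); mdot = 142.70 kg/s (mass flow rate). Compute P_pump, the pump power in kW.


P_pump = mdot * dP / (rho * eta)
P_pump = 142.70 * 1739.1 / (1012.0 * 0.76449)
P_pump = 320.77 kW


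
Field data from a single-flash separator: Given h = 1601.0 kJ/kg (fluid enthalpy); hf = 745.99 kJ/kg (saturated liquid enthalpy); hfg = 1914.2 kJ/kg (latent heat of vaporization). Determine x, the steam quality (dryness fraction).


x = (h - hf) / hfg
x = (1601.0 - 745.99) / 1914.2
x = 0.44667


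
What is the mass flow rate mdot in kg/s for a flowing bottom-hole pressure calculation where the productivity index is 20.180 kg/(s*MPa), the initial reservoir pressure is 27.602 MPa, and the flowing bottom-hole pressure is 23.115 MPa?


mdot = (P_i - P_wf) * PI
mdot = (27.602 - 23.115) * 20.180
mdot = 90.548 kg/s


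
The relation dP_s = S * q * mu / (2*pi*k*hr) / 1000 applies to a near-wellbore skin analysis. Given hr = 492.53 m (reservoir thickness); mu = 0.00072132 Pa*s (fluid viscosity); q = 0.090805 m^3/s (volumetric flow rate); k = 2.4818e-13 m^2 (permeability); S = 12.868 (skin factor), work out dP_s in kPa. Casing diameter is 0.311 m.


dP_s = S * q * mu / (2*pi*k*hr) / 1000
dP_s = 12.868 * 0.090805 * 0.00072132 / (2*pi*2.4818e-13*492.53) / 1000
dP_s = 1097.4 kPa


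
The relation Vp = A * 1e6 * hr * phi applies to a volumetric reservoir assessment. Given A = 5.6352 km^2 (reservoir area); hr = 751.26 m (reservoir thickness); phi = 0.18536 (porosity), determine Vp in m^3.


Vp = A * 1e6 * hr * phi
Vp = 5.6352 * 1e6 * 751.26 * 0.18536
Vp = 7.8472e+08 m^3


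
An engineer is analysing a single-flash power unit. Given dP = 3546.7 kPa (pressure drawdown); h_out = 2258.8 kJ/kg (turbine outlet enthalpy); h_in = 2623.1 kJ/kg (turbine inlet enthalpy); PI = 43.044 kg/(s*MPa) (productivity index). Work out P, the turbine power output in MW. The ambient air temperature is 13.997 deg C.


Step 1: mdot = PI * dP / 1000 = 43.044 * 3546.7 / 1000 = 152.6642 kg/s
Step 2: P = mdot*(h_in - h_out)/1000 = 152.6642*(2623.1 - 2258.8)/1000 = 55.616 MW
P = 55.616 MW


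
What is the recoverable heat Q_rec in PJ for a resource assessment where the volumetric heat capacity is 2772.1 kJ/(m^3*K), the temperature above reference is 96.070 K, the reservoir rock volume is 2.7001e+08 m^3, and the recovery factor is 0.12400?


Step 1: Q_s = Vr*rhoc*dT/1e12 = 2.7001e+08*2772.1*96.07/1e12 = 71.90789 PJ
Step 2: Q_rec = Q_s * RF = 71.90789 * 0.124 = 8.9166 PJ
Q_rec = 8.9166 PJ


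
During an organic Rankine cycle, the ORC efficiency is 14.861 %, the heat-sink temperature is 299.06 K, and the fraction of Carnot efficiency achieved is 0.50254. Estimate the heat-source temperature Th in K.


Th = Tc / (1 - (eta_orc/100)/f)
Th = 299.06 / (1 - (14.861/100)/0.50254)
Th = 424.63 K


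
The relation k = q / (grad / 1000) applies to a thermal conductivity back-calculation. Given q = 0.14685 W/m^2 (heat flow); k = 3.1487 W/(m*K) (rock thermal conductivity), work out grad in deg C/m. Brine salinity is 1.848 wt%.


grad = q / k * 1000
grad = 0.14685 / 3.1487 * 1000
grad = 46.63830 deg C/km
Convert: 46.63830 deg C/km * 0.001 = 0.046638 deg C/m
grad = 0.046638 deg C/m


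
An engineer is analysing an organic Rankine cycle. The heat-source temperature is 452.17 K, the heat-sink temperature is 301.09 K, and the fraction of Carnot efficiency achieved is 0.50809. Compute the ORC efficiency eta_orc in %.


eta_orc = (1 - Tc/Th) * f * 100
eta_orc = (1 - 301.09/452.17) * 0.50809 * 100
eta_orc = 16.976 %


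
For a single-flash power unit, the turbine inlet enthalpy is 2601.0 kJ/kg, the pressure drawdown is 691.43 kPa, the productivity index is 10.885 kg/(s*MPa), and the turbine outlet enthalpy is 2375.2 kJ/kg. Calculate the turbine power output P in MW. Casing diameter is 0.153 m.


Step 1: mdot = PI * dP / 1000 = 10.885 * 691.43 / 1000 = 7.526216 kg/s
Step 2: P = mdot*(h_in - h_out)/1000 = 7.526216*(2601.0 - 2375.2)/1000 = 1.6994 MW
P = 1.6994 MW


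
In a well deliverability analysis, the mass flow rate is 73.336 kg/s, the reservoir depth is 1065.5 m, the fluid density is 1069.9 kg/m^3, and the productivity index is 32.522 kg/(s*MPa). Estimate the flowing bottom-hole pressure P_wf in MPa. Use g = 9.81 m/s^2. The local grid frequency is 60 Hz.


Step 1: P_i = rho*g*h/1e6 = 1069.9*9.81*1065.5/1e6 = 11.18319 MPa
Step 2: P_wf = P_i - mdot/PI = 11.18319 - 73.336/32.522 = 8.9282 MPa
P_wf = 8.9282 MPa


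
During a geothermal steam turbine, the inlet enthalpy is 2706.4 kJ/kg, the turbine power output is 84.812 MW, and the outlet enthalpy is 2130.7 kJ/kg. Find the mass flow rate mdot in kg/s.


mdot = P * 1000 / (h_in - h_out)
mdot = 84.812 * 1000 / (2706.4 - 2130.7)
mdot = 147.32 kg/s


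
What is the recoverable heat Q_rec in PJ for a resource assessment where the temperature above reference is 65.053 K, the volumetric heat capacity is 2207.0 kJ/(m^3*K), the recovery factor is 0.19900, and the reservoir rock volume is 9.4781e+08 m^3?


Step 1: Q_s = Vr*rhoc*dT/1e12 = 9.4781e+08*2207.0*65.053/1e12 = 136.0789 PJ
Step 2: Q_rec = Q_s * RF = 136.0789 * 0.199 = 27.080 PJ
Q_rec = 27.080 PJ


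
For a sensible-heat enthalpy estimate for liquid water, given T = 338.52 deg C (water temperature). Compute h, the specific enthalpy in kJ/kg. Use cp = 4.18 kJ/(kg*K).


h = cp * T
h = 4.18 * 338.52
h = 1415.0 kJ/kg


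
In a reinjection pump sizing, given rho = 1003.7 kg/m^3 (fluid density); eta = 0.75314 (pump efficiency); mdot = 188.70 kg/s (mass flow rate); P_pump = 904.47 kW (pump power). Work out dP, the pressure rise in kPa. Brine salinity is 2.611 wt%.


dP = P_pump * rho * eta / mdot
dP = 904.47 * 1003.7 * 0.75314 / 188.70
dP = 3623.3 kPa


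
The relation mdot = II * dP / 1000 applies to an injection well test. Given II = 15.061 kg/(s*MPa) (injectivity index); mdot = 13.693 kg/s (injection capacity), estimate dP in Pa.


dP = mdot * 1000 / II
dP = 13.693 * 1000 / 15.061
dP = 909.1694 kPa
Convert: 909.1694 kPa * 1000.0 = 9.0917e+05 Pa
dP = 9.0917e+05 Pa


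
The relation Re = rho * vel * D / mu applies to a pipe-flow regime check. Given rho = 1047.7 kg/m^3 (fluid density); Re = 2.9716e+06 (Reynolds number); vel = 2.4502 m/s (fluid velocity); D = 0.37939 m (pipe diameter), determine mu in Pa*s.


mu = rho * vel * D / Re
mu = 1047.7 * 2.4502 * 0.37939 / 2.9716e+06
mu = 0.00032774 Pa*s


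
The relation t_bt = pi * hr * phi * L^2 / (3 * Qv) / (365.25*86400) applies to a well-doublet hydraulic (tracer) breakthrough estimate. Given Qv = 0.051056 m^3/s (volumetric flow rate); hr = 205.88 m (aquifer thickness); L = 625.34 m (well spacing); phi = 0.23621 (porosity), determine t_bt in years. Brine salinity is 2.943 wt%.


t_bt = pi * hr * phi * L^2 / (3 * Qv) / (365.25*86400)
t_bt = pi * 205.88 * 0.23621 * 625.34^2 / (3 * 0.051056) / (365.25*86400)
t_bt = 12.360 years


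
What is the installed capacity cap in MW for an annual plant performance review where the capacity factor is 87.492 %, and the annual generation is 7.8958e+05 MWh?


cap = E_a / (CF/100 * 8760)
cap = 7.8958e+05 / (87.492/100 * 8760)
cap = 103.02 MW


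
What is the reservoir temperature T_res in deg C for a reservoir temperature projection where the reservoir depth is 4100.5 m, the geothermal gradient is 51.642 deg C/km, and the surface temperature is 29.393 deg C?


T_res = T_surf + grad * d / 1000
T_res = 29.393 + 51.642 * 4100.5 / 1000
T_res = 241.15 deg C


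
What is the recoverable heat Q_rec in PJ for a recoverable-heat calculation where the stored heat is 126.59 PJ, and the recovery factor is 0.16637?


Q_rec = Q_s * RF
Q_rec = 126.59 * 0.16637
Q_rec = 21.061 PJ


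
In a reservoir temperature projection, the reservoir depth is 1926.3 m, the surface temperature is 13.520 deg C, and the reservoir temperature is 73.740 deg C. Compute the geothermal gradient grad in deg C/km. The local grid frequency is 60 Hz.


grad = (T_res - T_surf) / d * 1000
grad = (73.740 - 13.520) / 1926.3 * 1000
grad = 31.262 deg C/km


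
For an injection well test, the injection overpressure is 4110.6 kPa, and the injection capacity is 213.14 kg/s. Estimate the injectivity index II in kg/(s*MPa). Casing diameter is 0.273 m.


II = mdot * 1000 / dP
II = 213.14 * 1000 / 4110.6
II = 51.851 kg/(s*MPa)


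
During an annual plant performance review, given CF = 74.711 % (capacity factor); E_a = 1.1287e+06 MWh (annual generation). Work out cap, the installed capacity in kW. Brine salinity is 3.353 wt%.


cap = E_a / (CF/100 * 8760)
cap = 1.1287e+06 / (74.711/100 * 8760)
cap = 172.4606 MW
Convert: 172.4606 MW * 1000.0 = 1.7246e+05 kW
cap = 1.7246e+05 kW


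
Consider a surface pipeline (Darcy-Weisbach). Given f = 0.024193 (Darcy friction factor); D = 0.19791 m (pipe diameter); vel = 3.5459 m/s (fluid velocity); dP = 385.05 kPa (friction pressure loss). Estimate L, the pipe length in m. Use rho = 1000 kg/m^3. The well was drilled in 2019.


L = dP*1000*D / (f*rho*vel^2/2)
L = 385.05*1000*0.19791 / (0.024193*1000*3.5459^2/2)
L = 501.04 m


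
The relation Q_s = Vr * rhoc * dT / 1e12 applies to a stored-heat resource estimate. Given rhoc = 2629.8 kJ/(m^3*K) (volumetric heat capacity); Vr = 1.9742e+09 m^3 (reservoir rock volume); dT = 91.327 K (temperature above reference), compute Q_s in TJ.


Q_s = Vr * rhoc * dT / 1e12
Q_s = 1.9742e+09 * 2629.8 * 91.327 / 1e12
Q_s = 474.1471 PJ
Convert: 474.1471 PJ * 1000.0 = 4.7415e+05 TJ
Q_s = 4.7415e+05 TJ


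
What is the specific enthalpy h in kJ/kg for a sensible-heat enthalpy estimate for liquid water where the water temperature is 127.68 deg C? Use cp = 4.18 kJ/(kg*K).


h = cp * T
h = 4.18 * 127.68
h = 533.70 kJ/kg


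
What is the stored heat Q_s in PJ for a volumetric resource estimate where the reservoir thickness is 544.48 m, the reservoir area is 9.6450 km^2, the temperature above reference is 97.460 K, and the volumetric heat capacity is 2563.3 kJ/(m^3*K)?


Step 1: Vr = A*1e6*hr = 9.645*1e6*544.48 = 5.251510e+09 m^3
Step 2: Q_s = Vr*rhoc*dT/1e12 = 5.251510e+09*2563.3*97.46/1e12 = 1311.9 PJ
Q_s = 1311.9 PJ


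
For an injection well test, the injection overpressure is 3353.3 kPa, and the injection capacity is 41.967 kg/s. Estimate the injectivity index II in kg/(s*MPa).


II = mdot * 1000 / dP
II = 41.967 * 1000 / 3353.3
II = 12.515 kg/(s*MPa)


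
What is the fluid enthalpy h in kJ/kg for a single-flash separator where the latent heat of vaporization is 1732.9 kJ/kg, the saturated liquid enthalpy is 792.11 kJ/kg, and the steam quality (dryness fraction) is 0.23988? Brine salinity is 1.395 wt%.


h = hf + x * hfg
h = 792.11 + 0.23988 * 1732.9
h = 1207.8 kJ/kg


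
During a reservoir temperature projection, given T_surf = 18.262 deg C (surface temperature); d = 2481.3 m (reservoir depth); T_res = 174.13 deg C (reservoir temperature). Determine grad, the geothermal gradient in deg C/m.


grad = (T_res - T_surf) / d * 1000
grad = (174.13 - 18.262) / 2481.3 * 1000
grad = 62.81707 deg C/km
Convert: 62.81707 deg C/km * 0.001 = 0.062817 deg C/m
grad = 0.062817 deg C/m


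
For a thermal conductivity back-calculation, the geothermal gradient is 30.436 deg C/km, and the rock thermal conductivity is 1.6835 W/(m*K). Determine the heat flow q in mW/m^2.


q = k * grad / 1000
q = 1.6835 * 30.436 / 1000
q = 0.05123901 W/m^2
Convert: 0.05123901 W/m^2 * 1000.0 = 51.239 mW/m^2
q = 51.239 mW/m^2


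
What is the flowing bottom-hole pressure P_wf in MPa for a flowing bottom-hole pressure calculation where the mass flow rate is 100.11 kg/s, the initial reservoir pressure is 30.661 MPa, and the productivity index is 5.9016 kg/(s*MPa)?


P_wf = P_i - mdot / PI
P_wf = 30.661 - 100.11 / 5.9016
P_wf = 13.698 MPa


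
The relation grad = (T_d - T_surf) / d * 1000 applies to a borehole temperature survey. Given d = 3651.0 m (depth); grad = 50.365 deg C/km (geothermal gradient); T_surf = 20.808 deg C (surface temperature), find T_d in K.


T_d = T_surf + grad * d / 1000
T_d = 20.808 + 50.365 * 3651.0 / 1000
T_d = 204.6906 deg C
Convert to K: 204.6906 + 273.15 = 477.84 K
T_d = 477.84 K


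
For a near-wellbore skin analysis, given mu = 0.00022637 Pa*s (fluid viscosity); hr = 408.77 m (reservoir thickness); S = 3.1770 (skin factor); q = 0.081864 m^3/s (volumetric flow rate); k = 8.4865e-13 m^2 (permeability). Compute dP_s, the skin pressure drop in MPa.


dP_s = S * q * mu / (2*pi*k*hr) / 1000
dP_s = 3.1770 * 0.081864 * 0.00022637 / (2*pi*8.4865e-13*408.77) / 1000
dP_s = 27.01106 kPa
Convert: 27.01106 kPa * 0.001 = 0.027011 MPa
dP_s = 0.027011 MPa


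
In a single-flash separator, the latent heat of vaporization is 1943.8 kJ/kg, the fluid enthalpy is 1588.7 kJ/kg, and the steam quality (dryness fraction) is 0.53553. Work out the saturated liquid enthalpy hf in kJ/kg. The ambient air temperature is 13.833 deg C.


hf = h - x * hfg
hf = 1588.7 - 0.53553 * 1943.8
hf = 547.74 kJ/kg


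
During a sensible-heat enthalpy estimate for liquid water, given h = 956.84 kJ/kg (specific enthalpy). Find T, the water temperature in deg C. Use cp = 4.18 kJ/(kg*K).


T = h / cp
T = 956.84 / 4.18
T = 228.91 deg C


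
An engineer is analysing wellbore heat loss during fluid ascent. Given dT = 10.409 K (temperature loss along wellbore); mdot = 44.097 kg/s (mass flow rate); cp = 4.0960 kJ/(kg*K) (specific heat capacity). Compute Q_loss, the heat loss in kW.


Q_loss = mdot * cp * dT
Q_loss = 44.097 * 4.0960 * 10.409
Q_loss = 1880.1 kW


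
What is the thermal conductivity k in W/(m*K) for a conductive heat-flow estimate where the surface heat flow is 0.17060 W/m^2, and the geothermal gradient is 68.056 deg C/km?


k = q * 1000 / grad
k = 0.17060 * 1000 / 68.056
k = 2.5068 W/(m*K)


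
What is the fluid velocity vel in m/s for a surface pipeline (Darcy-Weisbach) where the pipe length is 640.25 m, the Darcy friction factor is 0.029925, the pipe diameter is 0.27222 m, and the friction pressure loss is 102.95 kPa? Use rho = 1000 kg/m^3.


vel = sqrt(dP*1000*2*D / (f*L*rho))
vel = sqrt(102.95*1000*2*0.27222 / (0.029925*640.25*1000))
vel = 1.7104 m/s


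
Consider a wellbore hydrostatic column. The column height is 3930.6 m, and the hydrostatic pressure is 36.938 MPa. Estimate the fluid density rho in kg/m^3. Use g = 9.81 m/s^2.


rho = P * 1e6 / (g * h)
rho = 36.938 * 1e6 / (9.81 * 3930.6)
rho = 957.96 kg/m^3


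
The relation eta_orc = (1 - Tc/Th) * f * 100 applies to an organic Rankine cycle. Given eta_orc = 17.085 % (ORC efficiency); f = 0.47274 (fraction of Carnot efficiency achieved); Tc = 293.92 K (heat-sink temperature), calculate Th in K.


Th = Tc / (1 - (eta_orc/100)/f)
Th = 293.92 / (1 - (17.085/100)/0.47274)
Th = 460.26 K


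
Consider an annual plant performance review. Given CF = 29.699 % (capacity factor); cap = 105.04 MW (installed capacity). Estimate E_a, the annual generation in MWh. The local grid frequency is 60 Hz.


E_a = CF / 100 * cap * 8760
E_a = 29.699 / 100 * 105.04 * 8760
E_a = 2.7328e+05 MWh


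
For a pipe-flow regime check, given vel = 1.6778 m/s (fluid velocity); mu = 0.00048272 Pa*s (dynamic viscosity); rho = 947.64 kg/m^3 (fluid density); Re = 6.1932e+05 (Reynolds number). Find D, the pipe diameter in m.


D = Re * mu / (rho * vel)
D = 6.1932e+05 * 0.00048272 / (947.64 * 1.6778)
D = 0.18803 m


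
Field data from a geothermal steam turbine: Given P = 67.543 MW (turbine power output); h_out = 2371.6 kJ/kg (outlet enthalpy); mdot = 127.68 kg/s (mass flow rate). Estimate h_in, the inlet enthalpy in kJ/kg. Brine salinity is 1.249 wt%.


h_in = h_out + P * 1000 / mdot
h_in = 2371.6 + 67.543 * 1000 / 127.68
h_in = 2900.6 kJ/kg


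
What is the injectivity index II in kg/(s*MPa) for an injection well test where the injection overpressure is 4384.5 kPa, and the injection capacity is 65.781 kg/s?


II = mdot * 1000 / dP
II = 65.781 * 1000 / 4384.5
II = 15.003 kg/(s*MPa)


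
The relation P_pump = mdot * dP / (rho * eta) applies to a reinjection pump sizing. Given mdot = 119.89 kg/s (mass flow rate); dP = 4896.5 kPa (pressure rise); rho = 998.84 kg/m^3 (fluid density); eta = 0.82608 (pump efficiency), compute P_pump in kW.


P_pump = mdot * dP / (rho * eta)
P_pump = 119.89 * 4896.5 / (998.84 * 0.82608)
P_pump = 711.46 kW


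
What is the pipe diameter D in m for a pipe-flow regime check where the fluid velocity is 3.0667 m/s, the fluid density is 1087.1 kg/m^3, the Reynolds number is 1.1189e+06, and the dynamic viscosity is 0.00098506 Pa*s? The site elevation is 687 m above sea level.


D = Re * mu / (rho * vel)
D = 1.1189e+06 * 0.00098506 / (1087.1 * 3.0667)
D = 0.33061 m


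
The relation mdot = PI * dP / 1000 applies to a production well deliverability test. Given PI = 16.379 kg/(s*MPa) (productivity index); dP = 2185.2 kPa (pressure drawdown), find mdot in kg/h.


mdot = PI * dP / 1000
mdot = 16.379 * 2185.2 / 1000
mdot = 35.79139 kg/s
Convert: 35.79139 kg/s * 3600.0 = 1.2885e+05 kg/h
mdot = 1.2885e+05 kg/h


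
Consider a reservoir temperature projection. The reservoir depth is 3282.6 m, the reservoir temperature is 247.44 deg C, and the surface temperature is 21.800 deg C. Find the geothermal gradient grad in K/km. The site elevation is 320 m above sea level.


grad = (T_res - T_surf) / d * 1000
grad = (247.44 - 21.800) / 3282.6 * 1000
grad = 68.73820 deg C/km
Convert: 68.73820 deg C/km * 1.0 = 68.738 K/km
grad = 68.738 K/km


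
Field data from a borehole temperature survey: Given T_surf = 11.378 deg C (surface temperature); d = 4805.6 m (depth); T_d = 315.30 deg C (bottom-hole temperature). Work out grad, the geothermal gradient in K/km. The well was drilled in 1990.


grad = (T_d - T_surf) / d * 1000
grad = (315.30 - 11.378) / 4805.6 * 1000
grad = 63.24330 deg C/km
Convert: 63.24330 deg C/km * 1.0 = 63.243 K/km
grad = 63.243 K/km


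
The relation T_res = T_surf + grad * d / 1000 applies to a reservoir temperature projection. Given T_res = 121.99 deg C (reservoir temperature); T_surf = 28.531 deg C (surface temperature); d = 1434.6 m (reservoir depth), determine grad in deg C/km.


grad = (T_res - T_surf) / d * 1000
grad = (121.99 - 28.531) / 1434.6 * 1000
grad = 65.146 deg C/km


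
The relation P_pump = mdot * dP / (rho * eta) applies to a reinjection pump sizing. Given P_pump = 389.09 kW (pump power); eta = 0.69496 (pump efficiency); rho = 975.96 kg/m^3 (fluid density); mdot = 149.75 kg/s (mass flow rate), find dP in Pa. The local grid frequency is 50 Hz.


dP = P_pump * rho * eta / mdot
dP = 389.09 * 975.96 * 0.69496 / 149.75
dP = 1762.281 kPa
Convert: 1762.281 kPa * 1000.0 = 1.7623e+06 Pa
dP = 1.7623e+06 Pa


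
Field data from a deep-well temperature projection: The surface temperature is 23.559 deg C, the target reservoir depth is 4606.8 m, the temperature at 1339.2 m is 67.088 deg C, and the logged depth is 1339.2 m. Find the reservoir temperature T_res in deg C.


Step 1: grad = (T_d1 - T_surf)/d1 * 1000 = (67.088 - 23.559)/1339.2 * 1000 = 32.50373 deg C/km
Step 2: T_res = T_surf + grad*d2/1000 = 23.559 + 32.50373*4606.8/1000 = 173.30 deg C
T_res = 173.30 deg C


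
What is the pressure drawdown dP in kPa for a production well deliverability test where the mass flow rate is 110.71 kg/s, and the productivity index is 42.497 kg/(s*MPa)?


dP = mdot * 1000 / PI
dP = 110.71 * 1000 / 42.497
dP = 2605.1 kPa


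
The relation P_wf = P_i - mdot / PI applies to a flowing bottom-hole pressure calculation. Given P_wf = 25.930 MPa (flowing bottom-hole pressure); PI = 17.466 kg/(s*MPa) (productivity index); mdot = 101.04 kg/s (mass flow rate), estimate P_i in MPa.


P_i = P_wf + mdot / PI
P_i = 25.930 + 101.04 / 17.466
P_i = 31.715 MPa


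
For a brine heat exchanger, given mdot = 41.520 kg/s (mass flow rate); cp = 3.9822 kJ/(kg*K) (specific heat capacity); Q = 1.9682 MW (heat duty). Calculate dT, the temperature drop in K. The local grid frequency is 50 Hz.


dT = Q * 1000 / (mdot * cp)
dT = 1.9682 * 1000 / (41.520 * 3.9822)
dT = 11.904 K


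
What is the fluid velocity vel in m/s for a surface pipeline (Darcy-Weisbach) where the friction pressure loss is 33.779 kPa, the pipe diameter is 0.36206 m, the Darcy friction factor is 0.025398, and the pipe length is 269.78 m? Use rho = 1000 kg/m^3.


vel = sqrt(dP*1000*2*D / (f*L*rho))
vel = sqrt(33.779*1000*2*0.36206 / (0.025398*269.78*1000))
vel = 1.8894 m/s


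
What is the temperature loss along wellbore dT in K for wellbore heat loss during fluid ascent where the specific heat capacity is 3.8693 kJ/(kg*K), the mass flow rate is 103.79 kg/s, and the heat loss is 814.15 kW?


dT = Q_loss / (mdot * cp)
dT = 814.15 / (103.79 * 3.8693)
dT = 2.0273 K


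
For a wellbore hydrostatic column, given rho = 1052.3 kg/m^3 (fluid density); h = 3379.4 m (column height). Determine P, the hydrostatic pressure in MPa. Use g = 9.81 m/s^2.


P = rho * g * h / 1e6
P = 1052.3 * 9.81 * 3379.4 / 1e6
P = 34.886 MPa


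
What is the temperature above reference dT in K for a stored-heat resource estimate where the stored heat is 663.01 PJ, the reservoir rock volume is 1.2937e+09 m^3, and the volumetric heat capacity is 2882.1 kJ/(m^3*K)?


dT = Q_s * 1e12 / (Vr * rhoc)
dT = 663.01 * 1e12 / (1.2937e+09 * 2882.1)
dT = 177.82 K


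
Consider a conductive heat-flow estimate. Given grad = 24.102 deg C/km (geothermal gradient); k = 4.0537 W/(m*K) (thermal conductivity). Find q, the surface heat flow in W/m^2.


q = k * grad / 1000
q = 4.0537 * 24.102 / 1000
q = 0.097702 W/m^2


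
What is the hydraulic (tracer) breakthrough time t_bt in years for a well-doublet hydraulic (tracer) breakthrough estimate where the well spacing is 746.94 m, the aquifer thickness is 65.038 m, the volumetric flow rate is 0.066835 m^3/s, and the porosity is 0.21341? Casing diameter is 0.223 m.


t_bt = pi * hr * phi * L^2 / (3 * Qv) / (365.25*86400)
t_bt = pi * 65.038 * 0.21341 * 746.94^2 / (3 * 0.066835) / (365.25*86400)
t_bt = 3.8448 years


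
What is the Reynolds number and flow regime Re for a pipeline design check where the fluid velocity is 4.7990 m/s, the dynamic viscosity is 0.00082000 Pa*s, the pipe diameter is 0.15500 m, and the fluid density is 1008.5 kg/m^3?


Step 1: Re = rho*vel*D/mu = 1008.5*4.799*0.155/0.00082 = 9.1484e+05
Step 2: Re = 9.1484e+05 > 4000, so flow is turbulent.
Re = 9.1484e+05 (turbulent)


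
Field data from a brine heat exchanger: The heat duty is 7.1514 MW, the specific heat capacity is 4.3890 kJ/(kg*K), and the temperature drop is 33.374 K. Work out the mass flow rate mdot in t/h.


mdot = Q * 1000 / (cp * dT)
mdot = 7.1514 * 1000 / (4.3890 * 33.374)
mdot = 48.82219 kg/s
Convert: 48.82219 kg/s * 3.6 = 175.76 t/h
mdot = 175.76 t/h


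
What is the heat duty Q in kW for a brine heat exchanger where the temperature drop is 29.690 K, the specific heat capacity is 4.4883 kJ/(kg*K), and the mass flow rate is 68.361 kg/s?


Q = mdot * cp * dT / 1000
Q = 68.361 * 4.4883 * 29.690 / 1000
Q = 9.109625 MW
Convert: 9.109625 MW * 1000.0 = 9109.6 kW
Q = 9109.6 kW


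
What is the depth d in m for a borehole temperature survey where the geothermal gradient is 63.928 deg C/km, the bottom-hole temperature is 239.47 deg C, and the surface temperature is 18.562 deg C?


d = (T_d - T_surf) / grad * 1000
d = (239.47 - 18.562) / 63.928 * 1000
d = 3455.6 m


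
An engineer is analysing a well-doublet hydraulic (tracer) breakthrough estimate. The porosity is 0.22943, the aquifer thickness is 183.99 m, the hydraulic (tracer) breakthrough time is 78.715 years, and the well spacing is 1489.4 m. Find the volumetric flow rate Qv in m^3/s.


Qv = pi*hr*phi*L^2 / (3*t_bt*365.25*86400)
Qv = pi*183.99*0.22943*1489.4^2 / (3*78.715*365.25*86400)
Qv = 0.039476 m^3/s


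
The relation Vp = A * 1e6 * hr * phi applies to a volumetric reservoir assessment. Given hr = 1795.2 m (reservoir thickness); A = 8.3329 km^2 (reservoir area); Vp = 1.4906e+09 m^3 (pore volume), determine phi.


phi = Vp / (A * 1e6 * hr)
phi = 1.4906e+09 / (8.3329 * 1e6 * 1795.2)
phi = 0.099644


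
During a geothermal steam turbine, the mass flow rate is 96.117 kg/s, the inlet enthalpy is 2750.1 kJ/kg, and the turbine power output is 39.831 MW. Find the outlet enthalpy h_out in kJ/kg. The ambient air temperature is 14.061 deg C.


h_out = h_in - P * 1000 / mdot
h_out = 2750.1 - 39.831 * 1000 / 96.117
h_out = 2335.7 kJ/kg


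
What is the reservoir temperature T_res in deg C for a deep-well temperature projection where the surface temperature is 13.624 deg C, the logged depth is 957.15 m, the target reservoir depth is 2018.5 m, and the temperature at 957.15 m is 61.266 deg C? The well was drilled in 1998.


Step 1: grad = (T_d1 - T_surf)/d1 * 1000 = (61.266 - 13.624)/957.15 * 1000 = 49.77485 deg C/km
Step 2: T_res = T_surf + grad*d2/1000 = 13.624 + 49.77485*2018.5/1000 = 114.09 deg C
T_res = 114.09 deg C


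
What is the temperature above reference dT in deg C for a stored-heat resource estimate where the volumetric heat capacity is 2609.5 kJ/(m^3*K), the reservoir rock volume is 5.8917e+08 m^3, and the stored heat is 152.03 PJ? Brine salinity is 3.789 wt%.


dT = Q_s * 1e12 / (Vr * rhoc)
dT = 152.03 * 1e12 / (5.8917e+08 * 2609.5)
dT = 98.88522 K
Convert (temperature difference, 1 K = 1 deg C): 98.88522 K = 98.88522 deg C
dT = 98.885 deg C


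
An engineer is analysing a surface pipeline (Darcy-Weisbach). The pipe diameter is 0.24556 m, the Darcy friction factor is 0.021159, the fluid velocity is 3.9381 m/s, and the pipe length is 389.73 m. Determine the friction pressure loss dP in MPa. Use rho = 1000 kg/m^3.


dP = f * (L/D) * (rho*vel^2/2) / 1000
dP = 0.021159 * (389.73/0.24556) * (1000*3.9381^2/2) / 1000
dP = 260.4023 kPa
Convert: 260.4023 kPa * 0.001 = 0.26040 MPa
dP = 0.26040 MPa


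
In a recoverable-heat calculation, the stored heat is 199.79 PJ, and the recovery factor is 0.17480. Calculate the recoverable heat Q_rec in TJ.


Q_rec = Q_s * RF
Q_rec = 199.79 * 0.17480
Q_rec = 34.92329 PJ
Convert: 34.92329 PJ * 1000.0 = 34923 TJ
Q_rec = 34923 TJ


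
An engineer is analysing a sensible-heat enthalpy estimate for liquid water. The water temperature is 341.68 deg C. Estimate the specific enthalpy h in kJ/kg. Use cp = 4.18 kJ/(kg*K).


h = cp * T
h = 4.18 * 341.68
h = 1428.2 kJ/kg


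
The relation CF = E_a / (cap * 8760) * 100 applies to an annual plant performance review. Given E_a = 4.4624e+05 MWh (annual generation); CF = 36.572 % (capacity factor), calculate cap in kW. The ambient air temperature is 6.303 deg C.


cap = E_a / (CF/100 * 8760)
cap = 4.4624e+05 / (36.572/100 * 8760)
cap = 139.2886 MW
Convert: 139.2886 MW * 1000.0 = 1.3929e+05 kW
cap = 1.3929e+05 kW


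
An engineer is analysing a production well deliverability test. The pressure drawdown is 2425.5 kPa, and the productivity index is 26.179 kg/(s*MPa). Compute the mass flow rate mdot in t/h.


mdot = PI * dP / 1000
mdot = 26.179 * 2425.5 / 1000
mdot = 63.49716 kg/s
Convert: 63.49716 kg/s * 3.6 = 228.59 t/h
mdot = 228.59 t/h


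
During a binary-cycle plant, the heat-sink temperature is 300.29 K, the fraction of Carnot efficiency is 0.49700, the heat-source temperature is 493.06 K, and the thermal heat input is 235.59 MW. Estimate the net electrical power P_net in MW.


Step 1: eta = (1 - Tc/Th)*f = (1 - 300.29/493.06)*0.497 = 0.1943104
Step 2: P_net = eta * Q_in = 0.1943104 * 235.59 = 45.778 MW
P_net = 45.778 MW


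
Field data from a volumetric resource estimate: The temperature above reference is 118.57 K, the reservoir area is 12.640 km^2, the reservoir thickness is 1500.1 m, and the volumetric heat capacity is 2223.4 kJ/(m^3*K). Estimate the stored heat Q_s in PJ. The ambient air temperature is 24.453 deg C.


Step 1: Vr = A*1e6*hr = 12.64*1e6*1500.1 = 1.896126e+10 m^3
Step 2: Q_s = Vr*rhoc*dT/1e12 = 1.896126e+10*2223.4*118.57/1e12 = 4998.7 PJ
Q_s = 4998.7 PJ


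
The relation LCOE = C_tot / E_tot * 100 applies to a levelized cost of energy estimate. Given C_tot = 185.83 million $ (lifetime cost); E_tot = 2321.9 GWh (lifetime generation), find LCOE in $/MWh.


LCOE = C_tot / E_tot * 100
LCOE = 185.83 / 2321.9 * 100
LCOE = 8.003359 cents/kWh
Convert: 8.003359 cents/kWh * 10.0 = 80.034 $/MWh
LCOE = 80.034 $/MWh


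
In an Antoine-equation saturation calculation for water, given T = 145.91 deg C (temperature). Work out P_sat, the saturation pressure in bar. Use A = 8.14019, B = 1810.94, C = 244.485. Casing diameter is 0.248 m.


P_sat = 10^(A - B/(C + T)) / 760 * 0.101325
P_sat = 10^(8.14019 - 1810.94/(244.485 + 145.91)) / 760 * 0.101325
P_sat = 0.4230146 MPa
Convert: 0.4230146 MPa * 10.0 = 4.2301 bar
P_sat = 4.2301 bar


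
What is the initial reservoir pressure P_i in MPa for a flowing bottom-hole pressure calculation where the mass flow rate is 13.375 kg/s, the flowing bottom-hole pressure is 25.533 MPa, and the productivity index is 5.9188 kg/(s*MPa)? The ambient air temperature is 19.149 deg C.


P_i = P_wf + mdot / PI
P_i = 25.533 + 13.375 / 5.9188
P_i = 27.793 MPa


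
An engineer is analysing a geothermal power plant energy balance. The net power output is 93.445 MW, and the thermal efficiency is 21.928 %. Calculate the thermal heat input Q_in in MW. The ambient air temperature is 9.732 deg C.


Q_in = W_net / (eta / 100)
Q_in = 93.445 / (21.928 / 100)
Q_in = 426.14 MW


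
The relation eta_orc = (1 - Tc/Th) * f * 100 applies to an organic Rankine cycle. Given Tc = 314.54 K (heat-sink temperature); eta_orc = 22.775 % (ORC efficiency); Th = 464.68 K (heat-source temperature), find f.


f = (eta_orc/100) / (1 - Tc/Th)
f = (22.775/100) / (1 - 314.54/464.68)
f = 0.70488


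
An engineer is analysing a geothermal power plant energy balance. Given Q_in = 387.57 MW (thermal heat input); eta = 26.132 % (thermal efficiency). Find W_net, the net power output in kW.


W_net = eta / 100 * Q_in
W_net = 26.132 / 100 * 387.57
W_net = 101.2798 MW
Convert: 101.2798 MW * 1000.0 = 1.0128e+05 kW
W_net = 1.0128e+05 kW


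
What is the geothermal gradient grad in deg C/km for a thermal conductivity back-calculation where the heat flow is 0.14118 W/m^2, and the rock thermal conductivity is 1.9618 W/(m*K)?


grad = q / k * 1000
grad = 0.14118 / 1.9618 * 1000
grad = 71.965 deg C/km


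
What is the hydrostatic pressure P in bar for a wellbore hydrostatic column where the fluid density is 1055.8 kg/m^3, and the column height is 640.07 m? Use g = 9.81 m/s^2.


P = rho * g * h / 1e6
P = 1055.8 * 9.81 * 640.07 / 1e6
P = 6.629460 MPa
Convert: 6.629460 MPa * 10.0 = 66.295 bar
P = 66.295 bar


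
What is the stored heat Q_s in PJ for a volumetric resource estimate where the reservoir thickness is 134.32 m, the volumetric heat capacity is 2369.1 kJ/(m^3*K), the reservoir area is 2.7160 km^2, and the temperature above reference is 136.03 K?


Step 1: Vr = A*1e6*hr = 2.716*1e6*134.32 = 3.648131e+08 m^3
Step 2: Q_s = Vr*rhoc*dT/1e12 = 3.648131e+08*2369.1*136.03/1e12 = 117.57 PJ
Q_s = 117.57 PJ


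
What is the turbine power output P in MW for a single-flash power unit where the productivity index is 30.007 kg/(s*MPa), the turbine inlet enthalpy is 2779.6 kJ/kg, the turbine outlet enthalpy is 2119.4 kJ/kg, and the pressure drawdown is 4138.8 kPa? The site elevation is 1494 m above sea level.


Step 1: mdot = PI * dP / 1000 = 30.007 * 4138.8 / 1000 = 124.1930 kg/s
Step 2: P = mdot*(h_in - h_out)/1000 = 124.1930*(2779.6 - 2119.4)/1000 = 81.992 MW
P = 81.992 MW


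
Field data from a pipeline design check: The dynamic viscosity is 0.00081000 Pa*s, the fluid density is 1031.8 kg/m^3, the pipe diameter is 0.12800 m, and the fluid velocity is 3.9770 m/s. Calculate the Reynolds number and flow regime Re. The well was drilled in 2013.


Step 1: Re = rho*vel*D/mu = 1031.8*3.977*0.128/0.00081 = 6.4845e+05
Step 2: Re = 6.4845e+05 > 4000, so flow is turbulent.
Re = 6.4845e+05 (turbulent)


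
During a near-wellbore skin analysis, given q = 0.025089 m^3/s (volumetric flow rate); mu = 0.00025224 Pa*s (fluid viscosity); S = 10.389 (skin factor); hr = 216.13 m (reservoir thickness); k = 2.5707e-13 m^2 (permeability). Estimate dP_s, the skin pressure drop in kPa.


dP_s = S * q * mu / (2*pi*k*hr) / 1000
dP_s = 10.389 * 0.025089 * 0.00025224 / (2*pi*2.5707e-13*216.13) / 1000
dP_s = 188.33 kPa


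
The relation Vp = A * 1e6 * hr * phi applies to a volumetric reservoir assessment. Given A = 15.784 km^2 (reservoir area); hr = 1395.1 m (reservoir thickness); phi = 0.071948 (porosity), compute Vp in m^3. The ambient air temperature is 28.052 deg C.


Vp = A * 1e6 * hr * phi
Vp = 15.784 * 1e6 * 1395.1 * 0.071948
Vp = 1.5843e+09 m^3


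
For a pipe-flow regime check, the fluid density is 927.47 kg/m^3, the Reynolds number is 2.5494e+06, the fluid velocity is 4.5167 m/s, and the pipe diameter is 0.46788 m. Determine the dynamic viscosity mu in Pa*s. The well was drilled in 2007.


mu = rho * vel * D / Re
mu = 927.47 * 4.5167 * 0.46788 / 2.5494e+06
mu = 0.00076881 Pa*s


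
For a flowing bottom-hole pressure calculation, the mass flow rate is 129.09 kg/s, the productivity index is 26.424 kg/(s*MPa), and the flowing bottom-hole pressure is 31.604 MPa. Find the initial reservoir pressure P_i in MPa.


P_i = P_wf + mdot / PI
P_i = 31.604 + 129.09 / 26.424
P_i = 36.489 MPa


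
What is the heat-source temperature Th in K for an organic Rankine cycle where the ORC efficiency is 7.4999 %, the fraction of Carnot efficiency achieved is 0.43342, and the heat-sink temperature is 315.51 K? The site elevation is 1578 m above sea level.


Th = Tc / (1 - (eta_orc/100)/f)
Th = 315.51 / (1 - (7.4999/100)/0.43342)
Th = 381.53 K


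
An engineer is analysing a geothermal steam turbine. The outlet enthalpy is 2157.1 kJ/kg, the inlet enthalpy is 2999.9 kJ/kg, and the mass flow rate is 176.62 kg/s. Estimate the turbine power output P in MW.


P = mdot * (h_in - h_out) / 1000
P = 176.62 * (2999.9 - 2157.1) / 1000
P = 148.86 MW


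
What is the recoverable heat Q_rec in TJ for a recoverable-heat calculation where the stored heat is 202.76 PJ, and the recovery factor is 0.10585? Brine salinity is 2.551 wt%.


Q_rec = Q_s * RF
Q_rec = 202.76 * 0.10585
Q_rec = 21.46215 PJ
Convert: 21.46215 PJ * 1000.0 = 21462 TJ
Q_rec = 21462 TJ


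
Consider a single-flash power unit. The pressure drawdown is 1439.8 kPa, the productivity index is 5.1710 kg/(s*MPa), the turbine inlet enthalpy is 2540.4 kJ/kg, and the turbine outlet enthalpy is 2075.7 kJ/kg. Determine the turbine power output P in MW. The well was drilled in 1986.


Step 1: mdot = PI * dP / 1000 = 5.171 * 1439.8 / 1000 = 7.445206 kg/s
Step 2: P = mdot*(h_in - h_out)/1000 = 7.445206*(2540.4 - 2075.7)/1000 = 3.4598 MW
P = 3.4598 MW


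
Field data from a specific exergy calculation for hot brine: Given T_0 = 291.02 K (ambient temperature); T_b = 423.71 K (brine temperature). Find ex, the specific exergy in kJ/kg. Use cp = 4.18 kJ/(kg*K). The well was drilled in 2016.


ex = cp * ((T_b - T_0) - T_0 * ln(T_b/T_0))
ex = 4.18 * ((423.71 - 291.02) - 291.02 * ln(423.71/291.02))
ex = 97.671 kJ/kg


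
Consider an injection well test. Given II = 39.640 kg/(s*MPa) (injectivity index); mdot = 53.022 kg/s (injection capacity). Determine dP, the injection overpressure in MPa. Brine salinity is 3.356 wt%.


dP = mdot * 1000 / II
dP = 53.022 * 1000 / 39.640
dP = 1337.588 kPa
Convert: 1337.588 kPa * 0.001 = 1.3376 MPa
dP = 1.3376 MPa


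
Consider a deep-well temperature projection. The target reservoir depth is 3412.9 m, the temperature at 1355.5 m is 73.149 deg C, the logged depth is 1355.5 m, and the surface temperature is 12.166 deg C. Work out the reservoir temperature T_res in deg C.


Step 1: grad = (T_d1 - T_surf)/d1 * 1000 = (73.149 - 12.166)/1355.5 * 1000 = 44.98930 deg C/km
Step 2: T_res = T_surf + grad*d2/1000 = 12.166 + 44.98930*3412.9/1000 = 165.71 deg C
T_res = 165.71 deg C


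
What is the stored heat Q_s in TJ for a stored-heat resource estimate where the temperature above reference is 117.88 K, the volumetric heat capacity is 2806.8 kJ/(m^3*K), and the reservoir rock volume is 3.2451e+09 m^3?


Q_s = Vr * rhoc * dT / 1e12
Q_s = 3.2451e+09 * 2806.8 * 117.88 / 1e12
Q_s = 1073.692 PJ
Convert: 1073.692 PJ * 1000.0 = 1.0737e+06 TJ
Q_s = 1.0737e+06 TJ


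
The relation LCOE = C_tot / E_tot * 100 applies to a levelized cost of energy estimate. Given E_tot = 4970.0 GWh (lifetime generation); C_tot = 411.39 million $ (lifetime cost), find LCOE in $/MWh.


LCOE = C_tot / E_tot * 100
LCOE = 411.39 / 4970.0 * 100
LCOE = 8.277465 cents/kWh
Convert: 8.277465 cents/kWh * 10.0 = 82.775 $/MWh
LCOE = 82.775 $/MWh
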